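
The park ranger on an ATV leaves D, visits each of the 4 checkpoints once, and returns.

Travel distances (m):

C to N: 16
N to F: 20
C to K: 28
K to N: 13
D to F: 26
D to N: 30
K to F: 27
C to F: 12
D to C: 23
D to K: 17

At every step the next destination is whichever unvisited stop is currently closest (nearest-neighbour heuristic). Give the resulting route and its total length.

Total distance 84 m via the nearest-neighbour route D → K → N → C → F → D.

At D the remaining stops are K 17, C 23, F 26, N 30; go to K.
At K the remaining stops are N 13, F 27, C 28; go to N.
At N the remaining stops are C 16, F 20; go to C.
At C the remaining stops are F 12; go to F.
Return F→D: 26.
Total = 17 + 13 + 16 + 12 + 26 = 84.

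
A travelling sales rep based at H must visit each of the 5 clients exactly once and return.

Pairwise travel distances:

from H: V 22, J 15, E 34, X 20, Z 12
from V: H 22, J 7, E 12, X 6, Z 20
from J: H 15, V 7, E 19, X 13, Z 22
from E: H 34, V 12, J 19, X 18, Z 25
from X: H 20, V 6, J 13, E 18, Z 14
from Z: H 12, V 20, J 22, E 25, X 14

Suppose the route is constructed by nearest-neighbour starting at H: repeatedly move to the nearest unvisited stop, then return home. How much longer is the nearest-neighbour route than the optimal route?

H: Z=12, J=15, X=20, V=22, E=34 ⇒ Z
Z: X=14, V=20, J=22, E=25 ⇒ X
X: V=6, J=13, E=18 ⇒ V
V: J=7, E=12 ⇒ J
J: E=19 ⇒ E
NN route H → Z → X → V → J → E → H costs 92.
Optimal: H → J → V → E → X → Z → H costs 78 (by enumerating all 60 distinct tours).
Excess = 92 − 78 = 14.

Excess over optimum: 14.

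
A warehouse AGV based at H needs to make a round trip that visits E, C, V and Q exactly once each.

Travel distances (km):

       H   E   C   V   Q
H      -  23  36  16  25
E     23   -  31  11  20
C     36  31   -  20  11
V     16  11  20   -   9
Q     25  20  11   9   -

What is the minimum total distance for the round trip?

With 4 stops there are 4!/2 = 12 distinct round trips (a route and its reverse cost the same).
H - E - C - V - Q - H: 23+31+20+9+25 = 108
H - E - C - Q - V - H: 23+31+11+9+16 = 90
H - E - V - C - Q - H: 23+11+20+11+25 = 90
H - E - V - Q - C - H: 23+11+9+11+36 = 90
H - E - Q - C - V - H: 23+20+11+20+16 = 90
H - E - Q - V - C - H: 23+20+9+20+36 = 108
H - C - E - V - Q - H: 36+31+11+9+25 = 112
H - C - E - Q - V - H: 36+31+20+9+16 = 112
H - C - V - E - Q - H: 36+20+11+20+25 = 112
H - C - Q - E - V - H: 36+11+20+11+16 = 94
H - V - E - C - Q - H: 16+11+31+11+25 = 94
H - V - C - E - Q - H: 16+20+31+20+25 = 112
The minimum is 90.
One optimal route: H → E → C → Q → V → H (or its reverse).

Shortest round trip = 90 km.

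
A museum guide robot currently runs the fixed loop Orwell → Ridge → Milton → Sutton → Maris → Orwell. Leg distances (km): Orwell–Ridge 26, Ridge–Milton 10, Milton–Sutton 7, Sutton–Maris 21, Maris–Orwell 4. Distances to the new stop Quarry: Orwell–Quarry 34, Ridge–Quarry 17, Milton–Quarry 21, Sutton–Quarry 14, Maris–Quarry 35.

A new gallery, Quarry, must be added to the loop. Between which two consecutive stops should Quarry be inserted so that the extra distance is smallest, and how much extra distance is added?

Minimum extra distance: 25 km, inserting Quarry between Orwell and Ridge.

Insertion cost between consecutive stops i–j is d(i,Quarry) + d(Quarry,j) − d(i,j):
  between Orwell and Ridge: 34 + 17 − 26 = 25
  between Ridge and Milton: 17 + 21 − 10 = 28
  between Milton and Sutton: 21 + 14 − 7 = 28
  between Sutton and Maris: 14 + 35 − 21 = 28
  between Maris and Orwell: 35 + 34 − 4 = 65
Cheapest insertion is between Orwell and Ridge, adding 25.
New total = 68 + 25 = 93.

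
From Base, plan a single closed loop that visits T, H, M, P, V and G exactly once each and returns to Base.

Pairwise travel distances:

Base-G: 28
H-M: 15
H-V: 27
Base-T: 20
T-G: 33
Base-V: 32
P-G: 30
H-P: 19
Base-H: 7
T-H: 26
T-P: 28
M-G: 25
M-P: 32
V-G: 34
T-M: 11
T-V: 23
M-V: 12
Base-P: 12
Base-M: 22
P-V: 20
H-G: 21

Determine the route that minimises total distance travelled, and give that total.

Base → T → H → M → P → V → G → Base: 20+26+15+32+20+34+28 = 175
Base → T → H → M → P → G → V → Base: 20+26+15+32+30+34+32 = 189
Base → T → H → M → V → P → G → Base: 20+26+15+12+20+30+28 = 151
Base → T → H → M → V → G → P → Base: 20+26+15+12+34+30+12 = 149
Base → T → H → M → G → P → V → Base: 20+26+15+25+30+20+32 = 168
Base → T → H → M → G → V → P → Base: 20+26+15+25+34+20+12 = 152
Base → T → H → P → M → V → G → Base: 20+26+19+32+12+34+28 = 171
Base → T → H → P → M → G → V → Base: 20+26+19+32+25+34+32 = 188
… (352 more)
Base → H → G → T → M → V → P → Base: 7+21+33+11+12+20+12 = 116  ← best
The minimum is 116.
One optimal route: Base → H → G → T → M → V → P → Base (or its reverse).

Shortest round trip = 116.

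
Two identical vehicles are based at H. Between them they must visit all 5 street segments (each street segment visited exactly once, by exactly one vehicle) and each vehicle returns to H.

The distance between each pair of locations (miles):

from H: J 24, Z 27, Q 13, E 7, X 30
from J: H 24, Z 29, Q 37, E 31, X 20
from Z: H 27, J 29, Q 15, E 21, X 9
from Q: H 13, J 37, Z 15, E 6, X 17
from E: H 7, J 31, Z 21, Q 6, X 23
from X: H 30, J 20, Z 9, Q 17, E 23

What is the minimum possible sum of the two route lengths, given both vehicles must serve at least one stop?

Try each way of splitting the stops between the two vehicles (each non-empty) and, for each split, find the best tour for each vehicle:
  {J} + {Z, Q, E, X}: 48 + 66 = 114
  {Z} + {J, Q, E, X}: 54 + 74 = 128
  {J, Z} + {Q, E, X}: 80 + 60 = 140
  {Q} + {J, Z, E, X}: 26 + 81 = 107
  {J, Q} + {Z, E, X}: 74 + 66 = 140
  {Z, Q} + {J, E, X}: 55 + 74 = 129
  … (15 splits in total)
  {E} + {J, Z, Q, X}: 14 + 81 = 95  ← best
Best: vehicle 1 H → E → H = 14; vehicle 2 H → J → X → Z → Q → H = 81; combined 95.

Minimum combined distance: 95 miles.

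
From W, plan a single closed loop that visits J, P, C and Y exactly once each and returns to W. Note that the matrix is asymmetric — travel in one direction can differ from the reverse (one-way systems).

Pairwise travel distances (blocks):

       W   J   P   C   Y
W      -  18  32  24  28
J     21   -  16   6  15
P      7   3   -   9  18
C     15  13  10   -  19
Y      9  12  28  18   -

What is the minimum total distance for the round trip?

61 blocks — the shortest possible round trip.

W → J → P → C → Y → W: 18+16+9+19+9 = 71
W → J → P → Y → C → W: 18+16+18+18+15 = 85
W → J → C → P → Y → W: 18+6+10+18+9 = 61
W → J → C → Y → P → W: 18+6+19+28+7 = 78
W → J → Y → P → C → W: 18+15+28+9+15 = 85
W → J → Y → C → P → W: 18+15+18+10+7 = 68
W → P → J → C → Y → W: 32+3+6+19+9 = 69
W → P → J → Y → C → W: 32+3+15+18+15 = 83
W → P → C → J → Y → W: 32+9+13+15+9 = 78
W → P → C → Y → J → W: 32+9+19+12+21 = 93
W → P → Y → J → C → W: 32+18+12+6+15 = 83
W → P → Y → C → J → W: 32+18+18+13+21 = 102
W → C → J → P → Y → W: 24+13+16+18+9 = 80
W → C → J → Y → P → W: 24+13+15+28+7 = 87
… (10 more)
The minimum is 61.
One optimal route: W → J → C → P → Y → W.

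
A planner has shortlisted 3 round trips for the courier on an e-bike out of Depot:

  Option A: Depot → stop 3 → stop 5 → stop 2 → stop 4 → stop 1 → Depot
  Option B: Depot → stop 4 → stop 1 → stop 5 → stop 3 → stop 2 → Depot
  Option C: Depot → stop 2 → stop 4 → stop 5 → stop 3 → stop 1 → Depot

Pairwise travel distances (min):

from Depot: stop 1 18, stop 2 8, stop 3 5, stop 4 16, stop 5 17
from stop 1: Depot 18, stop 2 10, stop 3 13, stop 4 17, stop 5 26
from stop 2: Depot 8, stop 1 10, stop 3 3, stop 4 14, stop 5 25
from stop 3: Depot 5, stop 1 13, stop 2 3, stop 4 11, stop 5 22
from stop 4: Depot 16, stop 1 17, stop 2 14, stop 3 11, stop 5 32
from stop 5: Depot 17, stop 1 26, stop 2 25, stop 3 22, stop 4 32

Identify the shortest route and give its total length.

Option A: 5 + 22 + 25 + 14 + 17 + 18 = 101
Option B: 16 + 17 + 26 + 22 + 3 + 8 = 92
Option C: 8 + 14 + 32 + 22 + 13 + 18 = 107

Shortest is Option B, total 92 min.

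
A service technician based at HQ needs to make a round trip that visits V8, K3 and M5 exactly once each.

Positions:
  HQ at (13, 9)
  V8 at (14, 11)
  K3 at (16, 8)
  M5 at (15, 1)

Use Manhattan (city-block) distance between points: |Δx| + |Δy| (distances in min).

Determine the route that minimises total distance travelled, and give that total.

Minimum total distance: 26 min.

HQ → V8 → K3 → M5 → HQ: 3+5+8+10 = 26
HQ → V8 → M5 → K3 → HQ: 3+11+8+4 = 26
HQ → K3 → V8 → M5 → HQ: 4+5+11+10 = 30
The minimum is 26.
One optimal route: HQ → V8 → K3 → M5 → HQ (or its reverse).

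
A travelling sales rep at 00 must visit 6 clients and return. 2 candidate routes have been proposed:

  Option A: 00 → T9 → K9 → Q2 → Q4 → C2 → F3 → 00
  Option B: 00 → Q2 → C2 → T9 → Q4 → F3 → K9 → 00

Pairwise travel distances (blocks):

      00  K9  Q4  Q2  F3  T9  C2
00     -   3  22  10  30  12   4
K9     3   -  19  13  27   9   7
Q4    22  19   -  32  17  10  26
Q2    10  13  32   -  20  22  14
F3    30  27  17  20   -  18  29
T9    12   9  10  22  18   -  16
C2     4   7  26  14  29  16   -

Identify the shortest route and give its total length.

Option A: 12 + 9 + 13 + 32 + 26 + 29 + 30 = 151
Option B: 10 + 14 + 16 + 10 + 17 + 27 + 3 = 97

Shortest is Option B, total 97 blocks.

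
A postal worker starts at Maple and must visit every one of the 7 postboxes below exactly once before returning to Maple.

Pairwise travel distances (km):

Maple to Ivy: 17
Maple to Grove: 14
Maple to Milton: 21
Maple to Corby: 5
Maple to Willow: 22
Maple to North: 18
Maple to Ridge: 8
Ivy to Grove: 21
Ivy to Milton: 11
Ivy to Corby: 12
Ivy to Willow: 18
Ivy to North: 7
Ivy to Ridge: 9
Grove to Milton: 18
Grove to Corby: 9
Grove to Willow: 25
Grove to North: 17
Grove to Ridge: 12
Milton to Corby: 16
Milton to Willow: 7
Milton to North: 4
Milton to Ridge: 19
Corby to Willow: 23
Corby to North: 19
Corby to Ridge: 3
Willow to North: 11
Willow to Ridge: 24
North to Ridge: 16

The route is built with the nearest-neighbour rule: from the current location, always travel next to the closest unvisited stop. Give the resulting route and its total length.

Nearest-neighbour total = 74 km; route Maple → Corby → Ridge → Ivy → North → Milton → Willow → Grove → Maple.

Maple → [Corby:5 / Ridge:8 / Grove:14 / Ivy:17 / North:18 / Milton:21 / Willow:22] → Corby (5)
Corby → [Ridge:3 / Grove:9 / Ivy:12 / Milton:16 / North:19 / Willow:23] → Ridge (3)
Ridge → [Ivy:9 / Grove:12 / North:16 / Milton:19 / Willow:24] → Ivy (9)
Ivy → [North:7 / Milton:11 / Willow:18 / Grove:21] → North (7)
North → [Milton:4 / Willow:11 / Grove:17] → Milton (4)
Milton → [Willow:7 / Grove:18] → Willow (7)
Willow → [Grove:25] → Grove (25)
Return Grove→Maple: 14.
Total = 5 + 3 + 9 + 7 + 4 + 7 + 25 + 14 = 74.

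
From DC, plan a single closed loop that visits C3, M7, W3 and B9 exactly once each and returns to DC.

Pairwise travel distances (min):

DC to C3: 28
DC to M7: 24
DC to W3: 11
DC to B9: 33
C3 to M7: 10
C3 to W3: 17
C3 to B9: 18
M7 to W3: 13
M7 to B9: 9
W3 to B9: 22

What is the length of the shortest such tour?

Minimum total distance: 79 min.

With 4 stops there are 4!/2 = 12 distinct round trips (a route and its reverse cost the same).
DC - C3 - M7 - W3 - B9 - DC: 28+10+13+22+33 = 106
DC - C3 - M7 - B9 - W3 - DC: 28+10+9+22+11 = 80
DC - C3 - W3 - M7 - B9 - DC: 28+17+13+9+33 = 100
DC - C3 - W3 - B9 - M7 - DC: 28+17+22+9+24 = 100
DC - C3 - B9 - M7 - W3 - DC: 28+18+9+13+11 = 79
DC - C3 - B9 - W3 - M7 - DC: 28+18+22+13+24 = 105
DC - M7 - C3 - W3 - B9 - DC: 24+10+17+22+33 = 106
DC - M7 - C3 - B9 - W3 - DC: 24+10+18+22+11 = 85
DC - M7 - W3 - C3 - B9 - DC: 24+13+17+18+33 = 105
DC - M7 - B9 - C3 - W3 - DC: 24+9+18+17+11 = 79
DC - W3 - C3 - M7 - B9 - DC: 11+17+10+9+33 = 80
DC - W3 - M7 - C3 - B9 - DC: 11+13+10+18+33 = 85
The minimum is 79.
One optimal route: DC → C3 → B9 → M7 → W3 → DC (or its reverse).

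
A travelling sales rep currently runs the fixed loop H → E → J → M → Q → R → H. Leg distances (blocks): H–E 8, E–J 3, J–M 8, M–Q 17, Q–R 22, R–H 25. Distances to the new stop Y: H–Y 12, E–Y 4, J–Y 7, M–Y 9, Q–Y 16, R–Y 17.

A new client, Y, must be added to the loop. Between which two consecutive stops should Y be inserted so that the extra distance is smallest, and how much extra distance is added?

Insertion cost between consecutive stops i–j is d(i,Y) + d(Y,j) − d(i,j):
  between H and E: 12 + 4 − 8 = 8
  between E and J: 4 + 7 − 3 = 8
  between J and M: 7 + 9 − 8 = 8
  between M and Q: 9 + 16 − 17 = 8
  between Q and R: 16 + 17 − 22 = 11
  between R and H: 17 + 12 − 25 = 4
Cheapest insertion is between R and H, adding 4.
New total = 83 + 4 = 87.

Adding 4 blocks by placing Y on the R–H leg.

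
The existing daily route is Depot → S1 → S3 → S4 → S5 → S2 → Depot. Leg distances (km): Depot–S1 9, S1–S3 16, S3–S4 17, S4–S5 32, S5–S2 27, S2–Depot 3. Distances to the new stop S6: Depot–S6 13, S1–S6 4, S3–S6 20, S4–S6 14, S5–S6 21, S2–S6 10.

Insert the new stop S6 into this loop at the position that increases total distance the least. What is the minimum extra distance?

Insertion cost between consecutive stops i–j is d(i,S6) + d(S6,j) − d(i,j):
  between Depot and S1: 13 + 4 − 9 = 8
  between S1 and S3: 4 + 20 − 16 = 8
  between S3 and S4: 20 + 14 − 17 = 17
  between S4 and S5: 14 + 21 − 32 = 3
  between S5 and S2: 21 + 10 − 27 = 4
  between S2 and Depot: 10 + 13 − 3 = 20
Cheapest insertion is between S4 and S5, adding 3.
New total = 104 + 3 = 107.

+3 km — insert S6 between S4 and S5.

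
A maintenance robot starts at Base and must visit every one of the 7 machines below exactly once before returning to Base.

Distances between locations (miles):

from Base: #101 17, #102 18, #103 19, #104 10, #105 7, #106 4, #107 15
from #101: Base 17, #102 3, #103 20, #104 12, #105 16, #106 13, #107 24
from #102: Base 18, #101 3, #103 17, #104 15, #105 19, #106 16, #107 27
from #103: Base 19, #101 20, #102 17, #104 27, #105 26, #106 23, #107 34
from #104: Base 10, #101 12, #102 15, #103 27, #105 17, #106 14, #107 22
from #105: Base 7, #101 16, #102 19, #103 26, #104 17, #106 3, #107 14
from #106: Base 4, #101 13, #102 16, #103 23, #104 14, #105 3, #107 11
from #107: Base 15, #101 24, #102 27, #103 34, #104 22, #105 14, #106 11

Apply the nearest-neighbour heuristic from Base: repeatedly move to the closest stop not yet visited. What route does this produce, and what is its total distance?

Total distance 94 miles via the nearest-neighbour route Base → #106 → #105 → #107 → #104 → #101 → #102 → #103 → Base.

From Base: distances to unvisited — #106=4, #105=7, #104=10, #107=15, #101=17, #102=18, #103=19. Nearest is #106 (4).
From #106: distances to unvisited — #105=3, #107=11, #101=13, #104=14, #102=16, #103=23. Nearest is #105 (3).
From #105: distances to unvisited — #107=14, #101=16, #104=17, #102=19, #103=26. Nearest is #107 (14).
From #107: distances to unvisited — #104=22, #101=24, #102=27, #103=34. Nearest is #104 (22).
From #104: distances to unvisited — #101=12, #102=15, #103=27. Nearest is #101 (12).
From #101: distances to unvisited — #102=3, #103=20. Nearest is #102 (3).
From #102: distances to unvisited — #103=17. Nearest is #103 (17).
Return #103→Base: 19.
Total = 4 + 3 + 14 + 22 + 12 + 3 + 17 + 19 = 94.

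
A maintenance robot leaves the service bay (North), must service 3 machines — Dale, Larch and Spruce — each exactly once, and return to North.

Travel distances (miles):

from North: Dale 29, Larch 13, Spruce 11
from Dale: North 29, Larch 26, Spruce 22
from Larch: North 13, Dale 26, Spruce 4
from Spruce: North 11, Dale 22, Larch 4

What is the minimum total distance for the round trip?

Minimum total distance: 68 miles.

There are 3 distinct closed tours to check (reversals are equivalent).
North-Dale-Larch-Spruce-North: 29+26+4+11 = 70
North-Dale-Spruce-Larch-North: 29+22+4+13 = 68
North-Larch-Dale-Spruce-North: 13+26+22+11 = 72
The minimum is 68.
One optimal route: North → Dale → Spruce → Larch → North (or its reverse).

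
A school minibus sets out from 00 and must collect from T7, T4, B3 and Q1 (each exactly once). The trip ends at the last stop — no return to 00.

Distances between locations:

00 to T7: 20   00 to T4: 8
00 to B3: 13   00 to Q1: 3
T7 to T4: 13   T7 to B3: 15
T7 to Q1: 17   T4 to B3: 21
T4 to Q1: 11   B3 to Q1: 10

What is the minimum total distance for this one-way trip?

There are 4! = 24 possible orderings.
00→T7→T4→B3→Q1: 20+13+21+10 = 64
00→T7→T4→Q1→B3: 20+13+11+10 = 54
00→T7→B3→T4→Q1: 20+15+21+11 = 67
00→T7→B3→Q1→T4: 20+15+10+11 = 56
00→T7→Q1→T4→B3: 20+17+11+21 = 69
00→T7→Q1→B3→T4: 20+17+10+21 = 68
00→T4→T7→B3→Q1: 8+13+15+10 = 46
00→T4→T7→Q1→B3: 8+13+17+10 = 48
00→T4→B3→T7→Q1: 8+21+15+17 = 61
00→T4→B3→Q1→T7: 8+21+10+17 = 56
00→T4→Q1→T7→B3: 8+11+17+15 = 51
00→T4→Q1→B3→T7: 8+11+10+15 = 44
00→B3→T7→T4→Q1: 13+15+13+11 = 52
00→B3→T7→Q1→T4: 13+15+17+11 = 56
… (10 more)
00→Q1→B3→T7→T4: 3+10+15+13 = 41  ← best
The minimum is 41.
One shortest path: 00 → Q1 → B3 → T7 → T4.

41 — the minimum one-way total.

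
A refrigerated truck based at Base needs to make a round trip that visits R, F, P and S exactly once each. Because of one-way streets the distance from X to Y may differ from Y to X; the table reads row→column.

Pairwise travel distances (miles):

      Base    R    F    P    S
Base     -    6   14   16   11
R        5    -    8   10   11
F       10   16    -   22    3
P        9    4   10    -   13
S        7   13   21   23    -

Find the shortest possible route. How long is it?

Shortest round trip = 36 miles.

Base-R-F-P-S-Base: 6+8+22+13+7 = 56
Base-R-F-S-P-Base: 6+8+3+23+9 = 49
Base-R-P-F-S-Base: 6+10+10+3+7 = 36
Base-R-P-S-F-Base: 6+10+13+21+10 = 60
Base-R-S-F-P-Base: 6+11+21+22+9 = 69
Base-R-S-P-F-Base: 6+11+23+10+10 = 60
Base-F-R-P-S-Base: 14+16+10+13+7 = 60
Base-F-R-S-P-Base: 14+16+11+23+9 = 73
Base-F-P-R-S-Base: 14+22+4+11+7 = 58
Base-F-P-S-R-Base: 14+22+13+13+5 = 67
Base-F-S-R-P-Base: 14+3+13+10+9 = 49
Base-F-S-P-R-Base: 14+3+23+4+5 = 49
Base-P-R-F-S-Base: 16+4+8+3+7 = 38
Base-P-R-S-F-Base: 16+4+11+21+10 = 62
… (10 more)
The minimum is 36.
One optimal route: Base → R → P → F → S → Base.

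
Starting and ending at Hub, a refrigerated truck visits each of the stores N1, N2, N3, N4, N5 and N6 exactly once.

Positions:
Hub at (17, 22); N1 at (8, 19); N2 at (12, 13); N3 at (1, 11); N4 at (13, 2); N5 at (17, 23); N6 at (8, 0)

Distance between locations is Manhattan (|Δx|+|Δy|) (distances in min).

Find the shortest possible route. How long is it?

80 min — the shortest possible round trip.

With 6 stops there are 6!/2 = 360 distinct round trips (a route and its reverse cost the same).
Hub - N1 - N2 - N3 - N4 - N5 - N6 - Hub: 12+10+13+21+25+32+31 = 144
Hub - N1 - N2 - N3 - N4 - N6 - N5 - Hub: 12+10+13+21+7+32+1 = 96
Hub - N1 - N2 - N3 - N5 - N4 - N6 - Hub: 12+10+13+28+25+7+31 = 126
Hub - N1 - N2 - N3 - N5 - N6 - N4 - Hub: 12+10+13+28+32+7+24 = 126
Hub - N1 - N2 - N3 - N6 - N4 - N5 - Hub: 12+10+13+18+7+25+1 = 86
Hub - N1 - N2 - N3 - N6 - N5 - N4 - Hub: 12+10+13+18+32+25+24 = 134
Hub - N1 - N2 - N4 - N3 - N5 - N6 - Hub: 12+10+12+21+28+32+31 = 146
Hub - N1 - N2 - N4 - N3 - N6 - N5 - Hub: 12+10+12+21+18+32+1 = 106
… (352 more)
Hub - N1 - N3 - N6 - N4 - N2 - N5 - Hub: 12+15+18+7+12+15+1 = 80  ← best
The minimum is 80.
One optimal route: Hub → N1 → N3 → N6 → N4 → N2 → N5 → Hub (or its reverse).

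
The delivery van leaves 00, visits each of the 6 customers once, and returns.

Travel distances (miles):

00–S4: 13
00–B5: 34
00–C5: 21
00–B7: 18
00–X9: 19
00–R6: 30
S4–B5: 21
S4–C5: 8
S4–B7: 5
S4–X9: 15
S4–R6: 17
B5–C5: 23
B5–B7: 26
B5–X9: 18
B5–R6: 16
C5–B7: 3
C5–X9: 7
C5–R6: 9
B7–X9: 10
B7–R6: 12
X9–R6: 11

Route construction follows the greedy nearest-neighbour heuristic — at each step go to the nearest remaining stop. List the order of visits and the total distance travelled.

Total distance 89 miles via the nearest-neighbour route 00 → S4 → B7 → C5 → X9 → R6 → B5 → 00.

00 → [S4:13 / B7:18 / X9:19 / C5:21 / R6:30 / B5:34] → S4 (13)
S4 → [B7:5 / C5:8 / X9:15 / R6:17 / B5:21] → B7 (5)
B7 → [C5:3 / X9:10 / R6:12 / B5:26] → C5 (3)
C5 → [X9:7 / R6:9 / B5:23] → X9 (7)
X9 → [R6:11 / B5:18] → R6 (11)
R6 → [B5:16] → B5 (16)
Return B5→00: 34.
Total = 13 + 5 + 3 + 7 + 11 + 16 + 34 = 89.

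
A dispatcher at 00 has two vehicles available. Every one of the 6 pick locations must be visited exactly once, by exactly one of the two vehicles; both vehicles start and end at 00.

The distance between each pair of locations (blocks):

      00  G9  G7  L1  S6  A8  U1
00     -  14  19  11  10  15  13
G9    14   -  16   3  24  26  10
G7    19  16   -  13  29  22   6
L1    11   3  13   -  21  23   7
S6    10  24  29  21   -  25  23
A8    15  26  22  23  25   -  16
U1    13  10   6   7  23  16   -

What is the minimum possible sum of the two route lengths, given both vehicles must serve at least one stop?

Try each way of splitting the stops between the two vehicles (each non-empty) and, for each split, find the best tour for each vehicle:
  {G9} + {G7, L1, S6, A8, U1}: 28 + 81 = 109
  {G7} + {G9, L1, S6, A8, U1}: 38 + 75 = 113
  {G9, G7} + {L1, S6, A8, U1}: 49 + 69 = 118
  {L1} + {G9, G7, S6, A8, U1}: 22 + 87 = 109
  {G9, L1} + {G7, S6, A8, U1}: 28 + 76 = 104
  {G7, L1} + {G9, S6, A8, U1}: 43 + 75 = 118
  … (31 splits in total)
  {S6} + {G9, G7, L1, A8, U1}: 20 + 67 = 87  ← best
Best: vehicle 1 00 → S6 → 00 = 20; vehicle 2 00 → G9 → L1 → G7 → U1 → A8 → 00 = 67; combined 87.

87 blocks — the smallest possible combined total.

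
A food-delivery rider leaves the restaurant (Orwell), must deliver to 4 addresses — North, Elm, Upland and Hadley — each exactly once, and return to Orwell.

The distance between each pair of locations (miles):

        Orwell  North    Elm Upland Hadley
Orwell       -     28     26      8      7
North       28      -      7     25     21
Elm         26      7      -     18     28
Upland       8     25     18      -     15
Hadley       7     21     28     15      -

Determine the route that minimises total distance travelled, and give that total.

Shortest round trip = 61 miles.

Orwell→North→Elm→Upland→Hadley→Orwell: 28+7+18+15+7 = 75
Orwell→North→Elm→Hadley→Upland→Orwell: 28+7+28+15+8 = 86
Orwell→North→Upland→Elm→Hadley→Orwell: 28+25+18+28+7 = 106
Orwell→North→Upland→Hadley→Elm→Orwell: 28+25+15+28+26 = 122
Orwell→North→Hadley→Elm→Upland→Orwell: 28+21+28+18+8 = 103
Orwell→North→Hadley→Upland→Elm→Orwell: 28+21+15+18+26 = 108
Orwell→Elm→North→Upland→Hadley→Orwell: 26+7+25+15+7 = 80
Orwell→Elm→North→Hadley→Upland→Orwell: 26+7+21+15+8 = 77
Orwell→Elm→Upland→North→Hadley→Orwell: 26+18+25+21+7 = 97
Orwell→Elm→Hadley→North→Upland→Orwell: 26+28+21+25+8 = 108
Orwell→Upland→North→Elm→Hadley→Orwell: 8+25+7+28+7 = 75
Orwell→Upland→Elm→North→Hadley→Orwell: 8+18+7+21+7 = 61
The minimum is 61.
One optimal route: Orwell → Upland → Elm → North → Hadley → Orwell (or its reverse).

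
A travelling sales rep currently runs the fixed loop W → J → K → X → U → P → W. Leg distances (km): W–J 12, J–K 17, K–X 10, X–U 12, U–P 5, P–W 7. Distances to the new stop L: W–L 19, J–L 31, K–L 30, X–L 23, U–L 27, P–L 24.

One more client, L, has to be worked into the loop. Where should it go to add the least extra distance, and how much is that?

Insertion cost between consecutive stops i–j is d(i,L) + d(L,j) − d(i,j):
  between W and J: 19 + 31 − 12 = 38
  between J and K: 31 + 30 − 17 = 44
  between K and X: 30 + 23 − 10 = 43
  between X and U: 23 + 27 − 12 = 38
  between U and P: 27 + 24 − 5 = 46
  between P and W: 24 + 19 − 7 = 36
Cheapest insertion is between P and W, adding 36.
New total = 63 + 36 = 99.

+36 km — insert L between P and W.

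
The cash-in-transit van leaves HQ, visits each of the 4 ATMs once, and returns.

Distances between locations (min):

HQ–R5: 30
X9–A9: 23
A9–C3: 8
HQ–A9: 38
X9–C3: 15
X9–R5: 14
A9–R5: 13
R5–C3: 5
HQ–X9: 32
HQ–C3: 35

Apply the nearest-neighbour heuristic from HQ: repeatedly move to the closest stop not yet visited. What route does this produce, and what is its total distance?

Total distance 98 min via the nearest-neighbour route HQ → R5 → C3 → A9 → X9 → HQ.

HQ → [R5:30 / X9:32 / C3:35 / A9:38] → R5 (30)
R5 → [C3:5 / A9:13 / X9:14] → C3 (5)
C3 → [A9:8 / X9:15] → A9 (8)
A9 → [X9:23] → X9 (23)
Return X9→HQ: 32.
Total = 30 + 5 + 8 + 23 + 32 = 98.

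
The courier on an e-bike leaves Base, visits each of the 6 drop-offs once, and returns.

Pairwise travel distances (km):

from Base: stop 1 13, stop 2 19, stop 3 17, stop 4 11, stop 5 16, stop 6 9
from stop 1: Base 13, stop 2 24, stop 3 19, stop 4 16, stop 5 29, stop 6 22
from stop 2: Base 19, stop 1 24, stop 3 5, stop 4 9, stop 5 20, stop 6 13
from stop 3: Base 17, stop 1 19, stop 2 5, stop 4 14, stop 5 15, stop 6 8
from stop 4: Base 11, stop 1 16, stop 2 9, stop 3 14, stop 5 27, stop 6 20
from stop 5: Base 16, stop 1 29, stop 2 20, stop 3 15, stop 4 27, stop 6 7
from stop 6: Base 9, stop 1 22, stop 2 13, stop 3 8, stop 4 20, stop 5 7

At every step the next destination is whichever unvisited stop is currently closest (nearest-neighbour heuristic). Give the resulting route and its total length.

Nearest-neighbour total = 74 km; route Base → stop 6 → stop 5 → stop 3 → stop 2 → stop 4 → stop 1 → Base.

From Base: distances to unvisited — stop 6=9, stop 4=11, stop 1=13, stop 5=16, stop 3=17, stop 2=19. Nearest is stop 6 (9).
From stop 6: distances to unvisited — stop 5=7, stop 3=8, stop 2=13, stop 4=20, stop 1=22. Nearest is stop 5 (7).
From stop 5: distances to unvisited — stop 3=15, stop 2=20, stop 4=27, stop 1=29. Nearest is stop 3 (15).
From stop 3: distances to unvisited — stop 2=5, stop 4=14, stop 1=19. Nearest is stop 2 (5).
From stop 2: distances to unvisited — stop 4=9, stop 1=24. Nearest is stop 4 (9).
From stop 4: distances to unvisited — stop 1=16. Nearest is stop 1 (16).
Return stop 1→Base: 13.
Total = 9 + 7 + 15 + 5 + 9 + 16 + 13 = 74.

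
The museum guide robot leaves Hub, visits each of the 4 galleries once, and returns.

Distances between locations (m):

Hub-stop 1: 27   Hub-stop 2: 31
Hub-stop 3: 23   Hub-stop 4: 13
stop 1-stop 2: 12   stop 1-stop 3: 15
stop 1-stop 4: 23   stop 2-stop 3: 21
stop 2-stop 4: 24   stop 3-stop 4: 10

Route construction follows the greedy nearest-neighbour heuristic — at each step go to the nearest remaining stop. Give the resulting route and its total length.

Nearest-neighbour total = 81 m; route Hub → stop 4 → stop 3 → stop 1 → stop 2 → Hub.

Hub → [stop 4:13 / stop 3:23 / stop 1:27 / stop 2:31] → stop 4 (13)
stop 4 → [stop 3:10 / stop 1:23 / stop 2:24] → stop 3 (10)
stop 3 → [stop 1:15 / stop 2:21] → stop 1 (15)
stop 1 → [stop 2:12] → stop 2 (12)
Return stop 2→Hub: 31.
Total = 13 + 10 + 15 + 12 + 31 = 81.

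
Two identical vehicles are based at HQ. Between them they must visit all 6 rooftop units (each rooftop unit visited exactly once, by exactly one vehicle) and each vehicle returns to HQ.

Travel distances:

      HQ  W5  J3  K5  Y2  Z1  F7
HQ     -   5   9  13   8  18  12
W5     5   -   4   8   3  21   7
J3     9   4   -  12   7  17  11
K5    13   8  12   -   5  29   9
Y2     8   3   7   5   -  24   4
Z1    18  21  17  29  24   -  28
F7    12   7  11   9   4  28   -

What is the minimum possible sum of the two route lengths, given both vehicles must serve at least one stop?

78 — the smallest possible combined total.

Try each way of splitting the stops between the two vehicles (each non-empty) and, for each split, find the best tour for each vehicle:
  {W5} + {J3, K5, Y2, Z1, F7}: 10 + 68 = 78
  {J3} + {W5, K5, Y2, Z1, F7}: 18 + 68 = 86
  {W5, J3} + {K5, Y2, Z1, F7}: 18 + 68 = 86
  {K5} + {W5, J3, Y2, Z1, F7}: 26 + 58 = 84
  {W5, K5} + {J3, Y2, Z1, F7}: 26 + 58 = 84
  {J3, K5} + {W5, Y2, Z1, F7}: 34 + 58 = 92
  … (31 splits in total)
Best: vehicle 1 HQ → W5 → HQ = 10; vehicle 2 HQ → K5 → Y2 → F7 → J3 → Z1 → HQ = 68; combined 78.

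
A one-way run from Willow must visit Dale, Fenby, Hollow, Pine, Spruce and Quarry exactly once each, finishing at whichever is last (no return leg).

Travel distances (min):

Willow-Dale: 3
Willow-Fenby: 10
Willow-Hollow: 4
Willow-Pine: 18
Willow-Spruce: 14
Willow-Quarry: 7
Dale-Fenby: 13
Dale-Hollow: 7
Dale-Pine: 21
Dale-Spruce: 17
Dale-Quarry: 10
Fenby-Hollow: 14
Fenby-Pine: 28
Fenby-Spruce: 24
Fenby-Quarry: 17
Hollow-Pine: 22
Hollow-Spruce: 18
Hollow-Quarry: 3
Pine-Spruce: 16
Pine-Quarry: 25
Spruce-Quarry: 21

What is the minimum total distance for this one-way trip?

70 min — the minimum one-way total.

There are 6! = 720 possible orderings.
Willow→Dale→Fenby→Hollow→Pine→Spruce→Quarry: 3+13+14+22+16+21 = 89
Willow→Dale→Fenby→Hollow→Pine→Quarry→Spruce: 3+13+14+22+25+21 = 98
Willow→Dale→Fenby→Hollow→Spruce→Pine→Quarry: 3+13+14+18+16+25 = 89
Willow→Dale→Fenby→Hollow→Spruce→Quarry→Pine: 3+13+14+18+21+25 = 94
Willow→Dale→Fenby→Hollow→Quarry→Pine→Spruce: 3+13+14+3+25+16 = 74
Willow→Dale→Fenby→Hollow→Quarry→Spruce→Pine: 3+13+14+3+21+16 = 70
Willow→Dale→Fenby→Pine→Hollow→Spruce→Quarry: 3+13+28+22+18+21 = 105
Willow→Dale→Fenby→Pine→Hollow→Quarry→Spruce: 3+13+28+22+3+21 = 90
… (712 more)
The minimum is 70.
One shortest path: Willow → Dale → Fenby → Hollow → Quarry → Spruce → Pine.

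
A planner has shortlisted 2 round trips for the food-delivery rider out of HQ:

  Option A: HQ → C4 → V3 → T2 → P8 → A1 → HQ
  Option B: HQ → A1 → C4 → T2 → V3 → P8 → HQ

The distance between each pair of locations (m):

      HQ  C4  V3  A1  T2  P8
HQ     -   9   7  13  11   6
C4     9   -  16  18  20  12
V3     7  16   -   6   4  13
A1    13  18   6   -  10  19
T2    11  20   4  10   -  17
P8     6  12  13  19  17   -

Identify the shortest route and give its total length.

Option A: 9 + 16 + 4 + 17 + 19 + 13 = 78
Option B: 13 + 18 + 20 + 4 + 13 + 6 = 74

Shortest is Option B, total 74 m.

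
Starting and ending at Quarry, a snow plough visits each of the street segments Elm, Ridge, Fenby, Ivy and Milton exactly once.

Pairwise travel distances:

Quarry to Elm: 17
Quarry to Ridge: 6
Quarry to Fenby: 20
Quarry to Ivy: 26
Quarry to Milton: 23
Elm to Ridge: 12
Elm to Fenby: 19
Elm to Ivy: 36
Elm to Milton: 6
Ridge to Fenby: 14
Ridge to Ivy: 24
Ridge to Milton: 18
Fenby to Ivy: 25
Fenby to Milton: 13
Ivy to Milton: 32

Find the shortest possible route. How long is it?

Shortest round trip = 88.

There are 60 distinct closed tours to check (reversals are equivalent).
Quarry → Elm → Ridge → Fenby → Ivy → Milton → Quarry: 17+12+14+25+32+23 = 123
Quarry → Elm → Ridge → Fenby → Milton → Ivy → Quarry: 17+12+14+13+32+26 = 114
Quarry → Elm → Ridge → Ivy → Fenby → Milton → Quarry: 17+12+24+25+13+23 = 114
Quarry → Elm → Ridge → Ivy → Milton → Fenby → Quarry: 17+12+24+32+13+20 = 118
Quarry → Elm → Ridge → Milton → Fenby → Ivy → Quarry: 17+12+18+13+25+26 = 111
Quarry → Elm → Ridge → Milton → Ivy → Fenby → Quarry: 17+12+18+32+25+20 = 124
Quarry → Elm → Fenby → Ridge → Ivy → Milton → Quarry: 17+19+14+24+32+23 = 129
Quarry → Elm → Fenby → Ridge → Milton → Ivy → Quarry: 17+19+14+18+32+26 = 126
Quarry → Elm → Fenby → Ivy → Ridge → Milton → Quarry: 17+19+25+24+18+23 = 126
Quarry → Elm → Fenby → Ivy → Milton → Ridge → Quarry: 17+19+25+32+18+6 = 117
Quarry → Elm → Fenby → Milton → Ridge → Ivy → Quarry: 17+19+13+18+24+26 = 117
Quarry → Elm → Fenby → Milton → Ivy → Ridge → Quarry: 17+19+13+32+24+6 = 111
Quarry → Elm → Ivy → Ridge → Fenby → Milton → Quarry: 17+36+24+14+13+23 = 127
Quarry → Elm → Ivy → Ridge → Milton → Fenby → Quarry: 17+36+24+18+13+20 = 128
… (46 more)
Quarry → Ridge → Elm → Milton → Fenby → Ivy → Quarry: 6+12+6+13+25+26 = 88  ← best
The minimum is 88.
One optimal route: Quarry → Ridge → Elm → Milton → Fenby → Ivy → Quarry (or its reverse).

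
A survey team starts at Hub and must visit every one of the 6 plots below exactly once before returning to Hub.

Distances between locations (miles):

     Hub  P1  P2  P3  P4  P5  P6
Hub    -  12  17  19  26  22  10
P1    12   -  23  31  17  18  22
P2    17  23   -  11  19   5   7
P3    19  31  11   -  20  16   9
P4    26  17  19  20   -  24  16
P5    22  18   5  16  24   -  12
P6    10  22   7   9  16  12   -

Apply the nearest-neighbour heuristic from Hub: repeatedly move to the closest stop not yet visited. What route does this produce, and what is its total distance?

Hub → [P6:10 / P1:12 / P2:17 / P3:19 / P5:22 / P4:26] → P6 (10)
P6 → [P2:7 / P3:9 / P5:12 / P4:16 / P1:22] → P2 (7)
P2 → [P5:5 / P3:11 / P4:19 / P1:23] → P5 (5)
P5 → [P3:16 / P1:18 / P4:24] → P3 (16)
P3 → [P4:20 / P1:31] → P4 (20)
P4 → [P1:17] → P1 (17)
Return P1→Hub: 12.
Total = 10 + 7 + 5 + 16 + 20 + 17 + 12 = 87.

87 miles along Hub → P6 → P2 → P5 → P3 → P4 → P1 → Hub.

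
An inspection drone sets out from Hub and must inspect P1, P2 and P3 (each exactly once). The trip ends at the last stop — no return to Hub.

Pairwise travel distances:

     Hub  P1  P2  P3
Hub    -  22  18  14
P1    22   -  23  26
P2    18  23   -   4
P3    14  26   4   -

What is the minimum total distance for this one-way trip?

There are 3! = 6 possible orderings.
Hub→P1→P2→P3: 22+23+4 = 49
Hub→P1→P3→P2: 22+26+4 = 52
Hub→P2→P1→P3: 18+23+26 = 67
Hub→P2→P3→P1: 18+4+26 = 48
Hub→P3→P1→P2: 14+26+23 = 63
Hub→P3→P2→P1: 14+4+23 = 41
The minimum is 41.
One shortest path: Hub → P3 → P2 → P1.

Shortest open route: 41.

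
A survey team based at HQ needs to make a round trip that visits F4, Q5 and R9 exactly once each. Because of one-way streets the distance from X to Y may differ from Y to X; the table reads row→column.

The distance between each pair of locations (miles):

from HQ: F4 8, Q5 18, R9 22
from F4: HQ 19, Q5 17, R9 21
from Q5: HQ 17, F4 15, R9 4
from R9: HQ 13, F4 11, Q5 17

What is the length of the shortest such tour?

HQ → F4 → Q5 → R9 → HQ: 8+17+4+13 = 42
HQ → F4 → R9 → Q5 → HQ: 8+21+17+17 = 63
HQ → Q5 → F4 → R9 → HQ: 18+15+21+13 = 67
HQ → Q5 → R9 → F4 → HQ: 18+4+11+19 = 52
HQ → R9 → F4 → Q5 → HQ: 22+11+17+17 = 67
HQ → R9 → Q5 → F4 → HQ: 22+17+15+19 = 73
The minimum is 42.
One optimal route: HQ → F4 → Q5 → R9 → HQ.

42 miles — the shortest possible round trip.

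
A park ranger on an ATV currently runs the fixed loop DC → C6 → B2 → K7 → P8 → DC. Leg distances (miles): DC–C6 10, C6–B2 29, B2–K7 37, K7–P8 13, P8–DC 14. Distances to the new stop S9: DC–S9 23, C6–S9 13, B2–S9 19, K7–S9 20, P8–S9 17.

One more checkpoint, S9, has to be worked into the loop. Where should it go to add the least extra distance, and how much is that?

Insertion cost between consecutive stops i–j is d(i,S9) + d(S9,j) − d(i,j):
  between DC and C6: 23 + 13 − 10 = 26
  between C6 and B2: 13 + 19 − 29 = 3
  between B2 and K7: 19 + 20 − 37 = 2
  between K7 and P8: 20 + 17 − 13 = 24
  between P8 and DC: 17 + 23 − 14 = 26
Cheapest insertion is between B2 and K7, adding 2.
New total = 103 + 2 = 105.

Minimum extra distance: 2 miles, inserting S9 between B2 and K7.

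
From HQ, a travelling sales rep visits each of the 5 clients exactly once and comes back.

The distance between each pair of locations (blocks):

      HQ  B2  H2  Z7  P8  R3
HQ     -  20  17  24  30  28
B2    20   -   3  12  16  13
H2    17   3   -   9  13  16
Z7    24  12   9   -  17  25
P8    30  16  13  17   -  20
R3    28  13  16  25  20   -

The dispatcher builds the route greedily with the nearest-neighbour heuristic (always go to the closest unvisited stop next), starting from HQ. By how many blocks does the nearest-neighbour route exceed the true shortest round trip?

HQ: H2=17, B2=20, Z7=24, R3=28, P8=30 ⇒ H2
H2: B2=3, Z7=9, P8=13, R3=16 ⇒ B2
B2: Z7=12, R3=13, P8=16 ⇒ Z7
Z7: P8=17, R3=25 ⇒ P8
P8: R3=20 ⇒ R3
NN route HQ → H2 → B2 → Z7 → P8 → R3 → HQ costs 97.
Optimal: HQ → H2 → B2 → R3 → P8 → Z7 → HQ costs 94 (by enumerating all 60 distinct tours).
Excess = 97 − 94 = 3.

3 blocks longer than the optimal tour.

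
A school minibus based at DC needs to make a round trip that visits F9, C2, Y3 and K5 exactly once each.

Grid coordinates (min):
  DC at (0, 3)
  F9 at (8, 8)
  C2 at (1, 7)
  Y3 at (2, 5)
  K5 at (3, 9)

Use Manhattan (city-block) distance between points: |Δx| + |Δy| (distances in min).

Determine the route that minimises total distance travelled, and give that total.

Minimum total distance: 28 min.

There are 12 distinct closed tours to check (reversals are equivalent).
DC→F9→C2→Y3→K5→DC: 13+8+3+5+9 = 38
DC→F9→C2→K5→Y3→DC: 13+8+4+5+4 = 34
DC→F9→Y3→C2→K5→DC: 13+9+3+4+9 = 38
DC→F9→Y3→K5→C2→DC: 13+9+5+4+5 = 36
DC→F9→K5→C2→Y3→DC: 13+6+4+3+4 = 30
DC→F9→K5→Y3→C2→DC: 13+6+5+3+5 = 32
DC→C2→F9→Y3→K5→DC: 5+8+9+5+9 = 36
DC→C2→F9→K5→Y3→DC: 5+8+6+5+4 = 28
DC→C2→Y3→F9→K5→DC: 5+3+9+6+9 = 32
DC→C2→K5→F9→Y3→DC: 5+4+6+9+4 = 28
DC→Y3→F9→C2→K5→DC: 4+9+8+4+9 = 34
DC→Y3→C2→F9→K5→DC: 4+3+8+6+9 = 30
The minimum is 28.
One optimal route: DC → C2 → F9 → K5 → Y3 → DC (or its reverse).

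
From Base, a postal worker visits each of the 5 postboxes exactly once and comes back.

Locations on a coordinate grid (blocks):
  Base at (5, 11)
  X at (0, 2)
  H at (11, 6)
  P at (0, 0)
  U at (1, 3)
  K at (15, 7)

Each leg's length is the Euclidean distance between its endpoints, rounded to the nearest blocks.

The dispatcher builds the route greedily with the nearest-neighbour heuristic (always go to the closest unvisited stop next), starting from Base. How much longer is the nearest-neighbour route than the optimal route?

Base: H=8, U=9, X=10, K=11, P=12 ⇒ H
H: K=4, U=10, X=12, P=13 ⇒ K
K: U=15, X=16, P=17 ⇒ U
U: X=1, P=3 ⇒ X
X: P=2 ⇒ P
NN route Base → H → K → U → X → P → Base costs 42.
Optimal: Base → X → P → U → H → K → Base costs 40 (by enumerating all 60 distinct tours).
Excess = 42 − 40 = 2.

2 blocks longer than the optimal tour.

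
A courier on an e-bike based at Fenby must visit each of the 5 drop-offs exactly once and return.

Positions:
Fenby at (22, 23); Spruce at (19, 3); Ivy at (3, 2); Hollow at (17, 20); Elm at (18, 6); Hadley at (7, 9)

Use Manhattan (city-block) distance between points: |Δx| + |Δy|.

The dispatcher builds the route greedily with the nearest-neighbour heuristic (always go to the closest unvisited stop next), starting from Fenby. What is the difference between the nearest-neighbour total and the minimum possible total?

2 longer than the optimal tour.

Fenby: Hollow=8, Elm=21, Spruce=23, Hadley=29, Ivy=40 ⇒ Hollow
Hollow: Elm=15, Spruce=19, Hadley=21, Ivy=32 ⇒ Elm
Elm: Spruce=4, Hadley=14, Ivy=19 ⇒ Spruce
Spruce: Ivy=17, Hadley=18 ⇒ Ivy
Ivy: Hadley=11 ⇒ Hadley
NN route Fenby → Hollow → Elm → Spruce → Ivy → Hadley → Fenby costs 84.
Optimal: Fenby → Hollow → Hadley → Ivy → Spruce → Elm → Fenby costs 82 (by enumerating all 60 distinct tours).
Excess = 84 − 82 = 2.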